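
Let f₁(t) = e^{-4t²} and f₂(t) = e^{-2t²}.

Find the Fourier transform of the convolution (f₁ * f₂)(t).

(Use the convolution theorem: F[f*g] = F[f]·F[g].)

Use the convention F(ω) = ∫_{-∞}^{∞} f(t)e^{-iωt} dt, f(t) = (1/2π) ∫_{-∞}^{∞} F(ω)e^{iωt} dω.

F[f₁*f₂](ω) = \frac{\sqrt{2} \pi e^{- \frac{3 \omega^{2}}{16}}}{4}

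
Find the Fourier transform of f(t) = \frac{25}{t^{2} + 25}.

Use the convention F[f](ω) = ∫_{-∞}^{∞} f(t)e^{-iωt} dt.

F(ω) = 5 \pi e^{- 5 \left|{\omega}\right|}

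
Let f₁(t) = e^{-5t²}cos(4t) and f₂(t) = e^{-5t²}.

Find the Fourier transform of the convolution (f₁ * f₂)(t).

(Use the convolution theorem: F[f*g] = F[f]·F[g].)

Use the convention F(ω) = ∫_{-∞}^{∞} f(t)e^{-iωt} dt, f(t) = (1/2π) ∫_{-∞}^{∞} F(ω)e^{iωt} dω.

F[f₁*f₂](ω) = \frac{\pi \left(e^{\frac{4 \omega}{5}} + 1\right) e^{- \frac{\omega^{2}}{10} - \frac{2 \omega}{5} - \frac{4}{5}}}{10}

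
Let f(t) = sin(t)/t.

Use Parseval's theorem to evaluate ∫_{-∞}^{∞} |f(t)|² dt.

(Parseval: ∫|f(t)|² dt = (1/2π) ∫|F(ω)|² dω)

∫|f(t)|² dt = \pi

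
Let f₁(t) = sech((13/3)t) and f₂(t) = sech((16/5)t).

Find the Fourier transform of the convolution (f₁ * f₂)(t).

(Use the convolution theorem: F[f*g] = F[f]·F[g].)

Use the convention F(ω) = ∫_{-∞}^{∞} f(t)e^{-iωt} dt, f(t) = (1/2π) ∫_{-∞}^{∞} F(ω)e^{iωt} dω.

F[f₁*f₂](ω) = \frac{15 \pi^{2}}{208 \cosh{\left(\frac{3 \pi \omega}{26} \right)} \cosh{\left(\frac{5 \pi \omega}{32} \right)}}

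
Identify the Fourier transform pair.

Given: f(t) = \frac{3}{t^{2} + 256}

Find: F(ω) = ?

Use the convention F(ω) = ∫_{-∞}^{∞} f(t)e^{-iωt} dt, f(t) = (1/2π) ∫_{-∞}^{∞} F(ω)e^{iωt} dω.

F(ω) = \frac{3 \pi e^{- 16 \left|{\omega}\right|}}{16}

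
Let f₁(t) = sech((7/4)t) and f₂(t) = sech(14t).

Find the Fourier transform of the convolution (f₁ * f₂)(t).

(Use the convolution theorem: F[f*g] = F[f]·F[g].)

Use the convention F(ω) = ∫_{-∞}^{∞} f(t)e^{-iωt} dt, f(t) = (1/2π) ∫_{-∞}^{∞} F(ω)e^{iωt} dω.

F[f₁*f₂](ω) = \frac{2 \pi^{2}}{49 \cosh{\left(\frac{\pi \omega}{28} \right)} \cosh{\left(\frac{2 \pi \omega}{7} \right)}}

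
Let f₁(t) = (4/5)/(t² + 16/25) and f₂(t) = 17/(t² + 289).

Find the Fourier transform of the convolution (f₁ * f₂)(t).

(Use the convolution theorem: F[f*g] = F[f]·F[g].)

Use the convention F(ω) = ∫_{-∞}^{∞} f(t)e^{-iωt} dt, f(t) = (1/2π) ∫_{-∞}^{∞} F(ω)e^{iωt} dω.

F[f₁*f₂](ω) = \pi^{2} e^{- \frac{89 \left|{\omega}\right|}{5}}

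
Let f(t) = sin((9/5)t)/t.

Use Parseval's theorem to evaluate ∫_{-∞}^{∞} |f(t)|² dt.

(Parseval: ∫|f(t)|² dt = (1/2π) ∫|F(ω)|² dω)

∫|f(t)|² dt = \frac{9 \pi}{5}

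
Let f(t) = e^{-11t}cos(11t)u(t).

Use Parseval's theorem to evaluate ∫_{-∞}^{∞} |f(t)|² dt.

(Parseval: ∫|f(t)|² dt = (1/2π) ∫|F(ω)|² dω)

∫|f(t)|² dt = \frac{3}{88}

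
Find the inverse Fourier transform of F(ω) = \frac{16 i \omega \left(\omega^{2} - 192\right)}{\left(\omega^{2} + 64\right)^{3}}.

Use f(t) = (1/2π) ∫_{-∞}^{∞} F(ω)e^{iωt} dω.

f(t) = 4 t e^{- 8 \left|{t}\right|} \left|{t}\right|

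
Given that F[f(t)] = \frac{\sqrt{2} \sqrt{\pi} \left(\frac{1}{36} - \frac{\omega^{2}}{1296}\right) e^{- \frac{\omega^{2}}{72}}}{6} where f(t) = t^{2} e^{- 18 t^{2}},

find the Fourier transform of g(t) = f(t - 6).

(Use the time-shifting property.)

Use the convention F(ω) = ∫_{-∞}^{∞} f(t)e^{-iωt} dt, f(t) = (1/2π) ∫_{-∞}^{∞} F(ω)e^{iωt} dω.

F[g](ω) = \frac{\sqrt{2} \sqrt{\pi} \left(36 - \omega^{2}\right) e^{- \frac{\omega \left(\omega + 432 i\right)}{72}}}{7776}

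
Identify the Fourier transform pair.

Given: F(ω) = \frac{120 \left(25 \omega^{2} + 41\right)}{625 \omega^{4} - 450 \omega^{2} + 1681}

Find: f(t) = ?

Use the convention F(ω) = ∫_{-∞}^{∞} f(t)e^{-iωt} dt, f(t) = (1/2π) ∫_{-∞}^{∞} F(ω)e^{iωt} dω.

f(t) = 3 e^{- \frac{4 \left|{t}\right|}{5}} \cos{\left(t \right)}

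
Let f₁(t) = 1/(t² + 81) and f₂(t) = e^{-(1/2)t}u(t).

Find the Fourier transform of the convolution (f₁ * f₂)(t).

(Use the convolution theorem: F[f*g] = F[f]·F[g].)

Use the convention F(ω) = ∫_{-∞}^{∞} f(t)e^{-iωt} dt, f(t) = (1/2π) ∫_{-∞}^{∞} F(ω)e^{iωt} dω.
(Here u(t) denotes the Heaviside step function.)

F[f₁*f₂](ω) = \frac{2 \pi e^{- 9 \left|{\omega}\right|}}{9 \left(2 i \omega + 1\right)}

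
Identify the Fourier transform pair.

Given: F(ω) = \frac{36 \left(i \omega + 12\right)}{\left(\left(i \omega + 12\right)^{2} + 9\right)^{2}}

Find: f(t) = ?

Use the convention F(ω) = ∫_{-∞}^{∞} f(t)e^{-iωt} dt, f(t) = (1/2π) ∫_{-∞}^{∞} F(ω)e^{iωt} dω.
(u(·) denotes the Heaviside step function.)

f(t) = 6 t e^{- 12 t} \sin{\left(3 t \right)} u\left(t\right)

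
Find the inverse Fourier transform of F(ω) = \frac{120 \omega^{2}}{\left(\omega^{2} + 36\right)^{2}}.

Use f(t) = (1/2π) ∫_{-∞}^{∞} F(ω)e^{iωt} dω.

f(t) = 5 \left(1 - 6 \left|{t}\right|\right) e^{- 6 \left|{t}\right|}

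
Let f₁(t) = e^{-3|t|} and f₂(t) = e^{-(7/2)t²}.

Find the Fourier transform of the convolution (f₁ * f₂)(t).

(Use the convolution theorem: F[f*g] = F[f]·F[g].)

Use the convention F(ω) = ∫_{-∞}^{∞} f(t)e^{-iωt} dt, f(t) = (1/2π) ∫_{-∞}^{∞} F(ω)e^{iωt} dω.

F[f₁*f₂](ω) = \frac{6 \sqrt{14} \sqrt{\pi} e^{- \frac{\omega^{2}}{14}}}{7 \left(\omega^{2} + 9\right)}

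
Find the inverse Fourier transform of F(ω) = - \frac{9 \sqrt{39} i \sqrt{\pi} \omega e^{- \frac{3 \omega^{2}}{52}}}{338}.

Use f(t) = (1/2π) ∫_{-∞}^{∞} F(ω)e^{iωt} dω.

f(t) = 3 t e^{- \frac{13 t^{2}}{3}}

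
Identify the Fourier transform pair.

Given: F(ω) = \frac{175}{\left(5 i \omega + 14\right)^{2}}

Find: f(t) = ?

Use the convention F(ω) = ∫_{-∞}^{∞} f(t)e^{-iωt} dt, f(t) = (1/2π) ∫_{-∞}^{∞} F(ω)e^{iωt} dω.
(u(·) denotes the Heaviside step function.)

f(t) = 7 t e^{- \frac{14 t}{5}} u\left(t\right)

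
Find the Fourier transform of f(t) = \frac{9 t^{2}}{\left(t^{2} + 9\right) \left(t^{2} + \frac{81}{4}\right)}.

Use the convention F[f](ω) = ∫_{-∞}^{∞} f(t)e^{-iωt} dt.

F(ω) = - \frac{12 \pi e^{- 3 \left|{\omega}\right|}}{5} + \frac{18 \pi e^{- \frac{9 \left|{\omega}\right|}{2}}}{5}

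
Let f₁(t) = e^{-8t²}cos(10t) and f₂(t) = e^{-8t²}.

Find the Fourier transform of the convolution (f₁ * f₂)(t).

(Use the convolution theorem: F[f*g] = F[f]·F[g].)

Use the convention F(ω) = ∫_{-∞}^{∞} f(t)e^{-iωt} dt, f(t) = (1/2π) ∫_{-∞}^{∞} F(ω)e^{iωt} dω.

F[f₁*f₂](ω) = \frac{\pi \left(e^{\frac{5 \omega}{4}} + 1\right) e^{- \frac{\omega^{2}}{16} - \frac{5 \omega}{8} - \frac{25}{8}}}{16}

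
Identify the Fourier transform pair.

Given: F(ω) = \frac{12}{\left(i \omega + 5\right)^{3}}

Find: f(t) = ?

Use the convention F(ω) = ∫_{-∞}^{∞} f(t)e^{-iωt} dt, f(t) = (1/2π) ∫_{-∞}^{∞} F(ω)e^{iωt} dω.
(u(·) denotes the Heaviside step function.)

f(t) = 6 t^{2} e^{- 5 t} u\left(t\right)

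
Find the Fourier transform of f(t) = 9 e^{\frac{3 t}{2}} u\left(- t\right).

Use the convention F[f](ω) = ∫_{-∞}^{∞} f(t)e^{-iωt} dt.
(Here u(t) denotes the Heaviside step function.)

F(ω) = - \frac{18}{2 i \omega - 3}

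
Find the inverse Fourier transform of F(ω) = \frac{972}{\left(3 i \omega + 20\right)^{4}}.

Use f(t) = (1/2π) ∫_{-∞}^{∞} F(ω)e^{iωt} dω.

f(t) = 2 t^{3} e^{- \frac{20 t}{3}} u\left(t\right)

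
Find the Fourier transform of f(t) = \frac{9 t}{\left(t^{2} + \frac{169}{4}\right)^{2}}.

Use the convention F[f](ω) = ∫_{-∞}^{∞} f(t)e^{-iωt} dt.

F(ω) = - \frac{9 i \pi \omega e^{- \frac{13 \left|{\omega}\right|}{2}}}{13}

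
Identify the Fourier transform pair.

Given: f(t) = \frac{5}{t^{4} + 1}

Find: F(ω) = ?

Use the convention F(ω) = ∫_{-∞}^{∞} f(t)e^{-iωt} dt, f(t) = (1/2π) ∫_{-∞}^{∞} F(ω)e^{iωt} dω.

F(ω) = 5 \pi e^{- \frac{\sqrt{2} \left|{\omega}\right|}{2}} \sin{\left(\frac{\sqrt{2} \left|{\omega}\right|}{2} + \frac{\pi}{4} \right)}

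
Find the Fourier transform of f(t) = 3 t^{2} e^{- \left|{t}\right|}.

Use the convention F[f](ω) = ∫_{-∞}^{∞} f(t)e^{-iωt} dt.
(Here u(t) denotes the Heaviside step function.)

F(ω) = \frac{12 \left(1 - 3 \omega^{2}\right)}{\left(\omega^{2} + 1\right)^{3}}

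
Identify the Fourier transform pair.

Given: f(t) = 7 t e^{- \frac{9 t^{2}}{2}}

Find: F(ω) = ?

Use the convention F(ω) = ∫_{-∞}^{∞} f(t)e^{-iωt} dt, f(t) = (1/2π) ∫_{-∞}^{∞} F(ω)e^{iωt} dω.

F(ω) = - \frac{7 \sqrt{2} i \sqrt{\pi} \omega e^{- \frac{\omega^{2}}{18}}}{27}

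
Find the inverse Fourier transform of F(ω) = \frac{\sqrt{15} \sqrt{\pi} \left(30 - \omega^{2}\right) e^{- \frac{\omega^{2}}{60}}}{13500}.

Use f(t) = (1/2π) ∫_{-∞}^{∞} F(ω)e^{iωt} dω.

f(t) = t^{2} e^{- 15 t^{2}}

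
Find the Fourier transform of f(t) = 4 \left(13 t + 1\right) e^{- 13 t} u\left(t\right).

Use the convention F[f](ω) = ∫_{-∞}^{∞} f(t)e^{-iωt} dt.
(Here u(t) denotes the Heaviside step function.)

F(ω) = \frac{4 \left(- i \omega - 26\right)}{\omega^{2} - 26 i \omega - 169}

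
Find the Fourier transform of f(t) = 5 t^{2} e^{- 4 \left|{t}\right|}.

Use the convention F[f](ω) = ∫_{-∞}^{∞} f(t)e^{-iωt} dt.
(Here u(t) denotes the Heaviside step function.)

F(ω) = \frac{80 \left(16 - 3 \omega^{2}\right)}{\left(\omega^{2} + 16\right)^{3}}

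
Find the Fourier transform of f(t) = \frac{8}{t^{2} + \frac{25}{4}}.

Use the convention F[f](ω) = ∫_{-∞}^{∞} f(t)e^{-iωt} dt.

F(ω) = \frac{16 \pi e^{- \frac{5 \left|{\omega}\right|}{2}}}{5}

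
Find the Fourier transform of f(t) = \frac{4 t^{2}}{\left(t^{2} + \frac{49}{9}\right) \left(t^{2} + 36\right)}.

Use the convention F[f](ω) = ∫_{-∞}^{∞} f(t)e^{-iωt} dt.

F(ω) = \frac{216 \pi e^{- 6 \left|{\omega}\right|}}{275} - \frac{84 \pi e^{- \frac{7 \left|{\omega}\right|}{3}}}{275}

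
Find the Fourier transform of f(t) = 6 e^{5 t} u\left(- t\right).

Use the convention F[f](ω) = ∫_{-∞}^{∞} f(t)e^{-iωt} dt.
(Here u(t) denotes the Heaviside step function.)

F(ω) = - \frac{6}{i \omega - 5}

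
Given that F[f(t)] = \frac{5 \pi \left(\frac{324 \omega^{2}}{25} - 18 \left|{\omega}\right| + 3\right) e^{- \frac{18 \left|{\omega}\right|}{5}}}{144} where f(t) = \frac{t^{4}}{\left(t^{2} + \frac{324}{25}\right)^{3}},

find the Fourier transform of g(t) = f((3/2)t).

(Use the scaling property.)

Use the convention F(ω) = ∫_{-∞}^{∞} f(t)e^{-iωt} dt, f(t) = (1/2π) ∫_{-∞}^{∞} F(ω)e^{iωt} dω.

F[g](ω) = \frac{\pi \left(48 \omega^{2} - 100 \left|{\omega}\right| + 25\right) e^{- \frac{12 \left|{\omega}\right|}{5}}}{360}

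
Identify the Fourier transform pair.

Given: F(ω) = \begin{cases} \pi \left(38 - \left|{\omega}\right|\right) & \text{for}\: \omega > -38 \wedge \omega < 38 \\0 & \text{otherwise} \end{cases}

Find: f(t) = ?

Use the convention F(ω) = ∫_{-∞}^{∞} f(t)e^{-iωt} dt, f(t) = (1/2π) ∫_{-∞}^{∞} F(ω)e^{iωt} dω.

f(t) = \frac{2 \sin^{2}{\left(19 t \right)}}{t^{2}}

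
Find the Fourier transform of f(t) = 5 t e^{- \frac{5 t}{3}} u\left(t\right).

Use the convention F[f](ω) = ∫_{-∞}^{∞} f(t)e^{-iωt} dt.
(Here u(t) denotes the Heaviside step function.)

F(ω) = \frac{45}{\left(3 i \omega + 5\right)^{2}}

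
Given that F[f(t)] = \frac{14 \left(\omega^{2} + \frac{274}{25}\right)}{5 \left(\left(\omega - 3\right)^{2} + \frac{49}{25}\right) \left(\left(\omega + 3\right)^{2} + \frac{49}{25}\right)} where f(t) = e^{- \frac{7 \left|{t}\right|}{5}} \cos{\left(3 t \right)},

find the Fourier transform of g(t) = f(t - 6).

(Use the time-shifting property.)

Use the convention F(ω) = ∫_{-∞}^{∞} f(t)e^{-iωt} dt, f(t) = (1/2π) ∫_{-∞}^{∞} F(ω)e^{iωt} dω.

F[g](ω) = \frac{70 \left(25 \omega^{2} + 274\right) e^{- 6 i \omega}}{625 \omega^{4} - 8800 \omega^{2} + 75076}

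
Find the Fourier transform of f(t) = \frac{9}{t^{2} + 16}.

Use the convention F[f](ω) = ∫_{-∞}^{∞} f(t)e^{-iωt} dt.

F(ω) = \frac{9 \pi e^{- 4 \left|{\omega}\right|}}{4}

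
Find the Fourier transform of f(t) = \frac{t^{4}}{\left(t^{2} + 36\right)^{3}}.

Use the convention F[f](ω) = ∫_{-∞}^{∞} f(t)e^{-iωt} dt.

F(ω) = \frac{\pi \left(12 \omega^{2} - 10 \left|{\omega}\right| + 1\right) e^{- 6 \left|{\omega}\right|}}{16}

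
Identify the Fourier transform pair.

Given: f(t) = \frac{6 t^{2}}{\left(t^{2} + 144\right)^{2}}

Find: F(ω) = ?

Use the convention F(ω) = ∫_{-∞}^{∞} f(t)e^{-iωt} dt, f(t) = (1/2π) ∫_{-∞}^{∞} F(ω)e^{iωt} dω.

F(ω) = \frac{\pi \left(1 - 12 \left|{\omega}\right|\right) e^{- 12 \left|{\omega}\right|}}{4}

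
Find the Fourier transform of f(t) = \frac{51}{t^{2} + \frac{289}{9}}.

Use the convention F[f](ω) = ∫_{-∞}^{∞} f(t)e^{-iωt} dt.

F(ω) = 9 \pi e^{- \frac{17 \left|{\omega}\right|}{3}}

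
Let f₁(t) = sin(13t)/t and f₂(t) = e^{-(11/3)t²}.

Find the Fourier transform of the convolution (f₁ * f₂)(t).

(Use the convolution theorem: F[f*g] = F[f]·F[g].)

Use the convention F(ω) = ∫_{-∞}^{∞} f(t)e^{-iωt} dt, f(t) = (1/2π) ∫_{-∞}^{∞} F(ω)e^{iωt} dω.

F[f₁*f₂](ω) = \begin{cases} \frac{\sqrt{33} \pi^{\frac{3}{2}} e^{- \frac{3 \omega^{2}}{44}}}{11} & \text{for}\: \omega > -13 \wedge \omega < 13 \\0 & \text{otherwise} \end{cases}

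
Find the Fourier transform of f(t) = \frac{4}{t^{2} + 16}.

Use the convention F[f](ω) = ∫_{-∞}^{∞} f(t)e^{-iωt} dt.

F(ω) = \pi e^{- 4 \left|{\omega}\right|}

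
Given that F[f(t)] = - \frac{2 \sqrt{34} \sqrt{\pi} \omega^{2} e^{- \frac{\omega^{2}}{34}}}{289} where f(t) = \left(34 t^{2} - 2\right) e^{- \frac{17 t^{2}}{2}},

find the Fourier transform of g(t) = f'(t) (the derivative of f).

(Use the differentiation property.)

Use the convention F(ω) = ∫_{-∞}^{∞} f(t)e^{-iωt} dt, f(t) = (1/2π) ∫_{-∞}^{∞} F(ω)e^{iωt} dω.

F[g](ω) = - \frac{2 \sqrt{34} i \sqrt{\pi} \omega^{3} e^{- \frac{\omega^{2}}{34}}}{289}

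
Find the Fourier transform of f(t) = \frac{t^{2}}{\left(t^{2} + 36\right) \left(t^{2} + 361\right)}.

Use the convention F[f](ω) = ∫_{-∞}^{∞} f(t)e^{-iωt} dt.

F(ω) = \frac{\pi \left(19 - 6 e^{13 \left|{\omega}\right|}\right) e^{- 19 \left|{\omega}\right|}}{325}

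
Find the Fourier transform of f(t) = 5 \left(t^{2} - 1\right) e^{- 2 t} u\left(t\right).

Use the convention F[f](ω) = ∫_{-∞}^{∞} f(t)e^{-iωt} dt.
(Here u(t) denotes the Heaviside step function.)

F(ω) = \frac{5 \left(2 i \omega - \left(i \omega + 2\right)^{3} + 4\right)}{\left(i \omega + 2\right)^{4}}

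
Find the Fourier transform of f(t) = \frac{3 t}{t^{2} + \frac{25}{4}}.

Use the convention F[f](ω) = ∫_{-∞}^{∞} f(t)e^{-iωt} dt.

F(ω) = - 3 i \pi e^{- \frac{5 \left|{\omega}\right|}{2}} \operatorname{sign}{\left(\omega \right)}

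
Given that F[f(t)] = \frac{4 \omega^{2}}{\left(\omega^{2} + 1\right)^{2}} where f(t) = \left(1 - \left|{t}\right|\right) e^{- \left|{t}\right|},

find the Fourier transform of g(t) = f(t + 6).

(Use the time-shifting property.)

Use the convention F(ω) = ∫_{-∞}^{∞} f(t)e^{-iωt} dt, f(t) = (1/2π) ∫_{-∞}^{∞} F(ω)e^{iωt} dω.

F[g](ω) = \frac{4 \omega^{2} e^{6 i \omega}}{\left(\omega^{2} + 1\right)^{2}}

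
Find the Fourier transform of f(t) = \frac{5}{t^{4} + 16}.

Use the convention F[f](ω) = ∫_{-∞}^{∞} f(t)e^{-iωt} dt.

F(ω) = \frac{5 \pi e^{- \sqrt{2} \left|{\omega}\right|} \sin{\left(\sqrt{2} \left|{\omega}\right| + \frac{\pi}{4} \right)}}{8}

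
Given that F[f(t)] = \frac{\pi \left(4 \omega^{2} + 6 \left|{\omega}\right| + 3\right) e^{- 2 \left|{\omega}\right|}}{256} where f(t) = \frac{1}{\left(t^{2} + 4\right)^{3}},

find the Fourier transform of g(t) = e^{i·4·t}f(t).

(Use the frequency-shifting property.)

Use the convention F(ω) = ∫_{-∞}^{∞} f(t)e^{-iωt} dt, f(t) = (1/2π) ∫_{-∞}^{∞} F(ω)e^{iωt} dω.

F[g](ω) = \frac{\pi \left(4 \left(\omega - 4\right)^{2} + 6 \left|{\omega - 4}\right| + 3\right) e^{- 2 \left|{\omega - 4}\right|}}{256}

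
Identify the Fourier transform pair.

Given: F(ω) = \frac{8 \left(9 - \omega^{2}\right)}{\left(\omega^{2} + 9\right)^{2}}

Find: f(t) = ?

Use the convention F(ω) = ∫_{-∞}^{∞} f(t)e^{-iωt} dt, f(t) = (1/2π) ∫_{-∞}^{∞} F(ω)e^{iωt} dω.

f(t) = 4 e^{- 3 \left|{t}\right|} \left|{t}\right|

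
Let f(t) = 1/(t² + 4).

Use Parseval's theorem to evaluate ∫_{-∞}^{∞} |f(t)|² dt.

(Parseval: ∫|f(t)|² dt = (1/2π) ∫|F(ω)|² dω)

∫|f(t)|² dt = \frac{\pi}{16}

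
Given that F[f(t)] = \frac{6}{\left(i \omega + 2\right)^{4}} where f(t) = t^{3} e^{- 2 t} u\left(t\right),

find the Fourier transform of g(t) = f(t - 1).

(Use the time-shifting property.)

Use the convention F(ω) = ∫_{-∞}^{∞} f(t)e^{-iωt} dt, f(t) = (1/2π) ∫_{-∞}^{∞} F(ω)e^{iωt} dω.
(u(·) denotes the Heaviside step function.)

F[g](ω) = \frac{6 e^{- i \omega}}{\left(i \omega + 2\right)^{4}}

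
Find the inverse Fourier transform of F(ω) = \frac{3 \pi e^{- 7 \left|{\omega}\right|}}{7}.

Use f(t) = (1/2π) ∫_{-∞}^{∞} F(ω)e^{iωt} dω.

f(t) = \frac{3}{t^{2} + 49}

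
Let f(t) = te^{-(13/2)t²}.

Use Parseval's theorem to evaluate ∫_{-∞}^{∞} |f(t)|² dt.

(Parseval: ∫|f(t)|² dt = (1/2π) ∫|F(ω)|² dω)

∫|f(t)|² dt = \frac{\sqrt{13} \sqrt{\pi}}{338}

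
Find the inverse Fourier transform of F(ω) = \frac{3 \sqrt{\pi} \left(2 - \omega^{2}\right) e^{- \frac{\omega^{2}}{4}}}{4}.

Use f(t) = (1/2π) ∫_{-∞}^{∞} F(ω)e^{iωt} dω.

f(t) = 3 t^{2} e^{- t^{2}}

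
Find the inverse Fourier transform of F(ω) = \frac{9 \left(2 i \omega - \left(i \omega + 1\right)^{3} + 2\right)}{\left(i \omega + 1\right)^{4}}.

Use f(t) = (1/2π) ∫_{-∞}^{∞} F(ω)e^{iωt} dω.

f(t) = 9 \left(t^{2} - 1\right) e^{- t} u\left(t\right)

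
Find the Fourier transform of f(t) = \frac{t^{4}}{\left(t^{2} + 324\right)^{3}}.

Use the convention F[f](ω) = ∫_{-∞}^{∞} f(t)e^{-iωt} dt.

F(ω) = \frac{\pi \left(108 \omega^{2} - 30 \left|{\omega}\right| + 1\right) e^{- 18 \left|{\omega}\right|}}{48}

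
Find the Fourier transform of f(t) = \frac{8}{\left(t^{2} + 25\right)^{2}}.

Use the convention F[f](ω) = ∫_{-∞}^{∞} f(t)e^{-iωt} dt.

F(ω) = \frac{4 \pi \left(5 \left|{\omega}\right| + 1\right) e^{- 5 \left|{\omega}\right|}}{125}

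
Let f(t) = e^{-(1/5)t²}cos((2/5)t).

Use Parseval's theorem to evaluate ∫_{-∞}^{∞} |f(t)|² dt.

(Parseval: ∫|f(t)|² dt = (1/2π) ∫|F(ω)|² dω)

∫|f(t)|² dt = \frac{\sqrt{10} \sqrt{\pi} \left(1 + e^{\frac{2}{5}}\right)}{4 e^{\frac{2}{5}}}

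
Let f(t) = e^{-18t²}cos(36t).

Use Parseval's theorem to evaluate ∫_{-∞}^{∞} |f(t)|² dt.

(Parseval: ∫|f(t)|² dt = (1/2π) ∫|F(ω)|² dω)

∫|f(t)|² dt = \frac{\sqrt{\pi} \left(1 + e^{36}\right)}{12 e^{36}}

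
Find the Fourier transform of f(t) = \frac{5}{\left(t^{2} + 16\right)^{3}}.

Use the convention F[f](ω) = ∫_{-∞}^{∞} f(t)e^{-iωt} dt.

F(ω) = \frac{5 \pi \left(16 \omega^{2} + 12 \left|{\omega}\right| + 3\right) e^{- 4 \left|{\omega}\right|}}{8192}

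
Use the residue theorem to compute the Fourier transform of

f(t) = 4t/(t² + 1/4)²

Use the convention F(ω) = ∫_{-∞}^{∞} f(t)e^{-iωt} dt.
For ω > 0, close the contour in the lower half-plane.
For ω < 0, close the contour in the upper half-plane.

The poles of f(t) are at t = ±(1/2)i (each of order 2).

Let g(z) = f(z)e^{-iωz}; for large |z| the factor e^{-iωz} decays in the lower half-plane when ω > 0 and in the upper half-plane when ω < 0.

Case ω > 0 (lower half-plane, clockwise contour ⇒ F(ω) = -2πi·ΣRes):
  Res_{z = - \frac{i}{2}} g(z) = 2 \omega e^{- \frac{\omega}{2}} (pole of order 2)
  F(ω) = -2πi·ΣRes = - 4 i \pi \omega e^{- \frac{\omega}{2}}

Case ω < 0 (upper half-plane, counterclockwise contour ⇒ F(ω) = +2πi·ΣRes):
  Res_{z = \frac{i}{2}} g(z) = - 2 \omega e^{\frac{\omega}{2}} (pole of order 2)
  F(ω) = 2πi·ΣRes = - 4 i \pi \omega e^{\frac{\omega}{2}}

Both cases combine into a single formula in |ω|:

F(ω) = - 4 i \pi \omega e^{- \frac{\left|{\omega}\right|}{2}}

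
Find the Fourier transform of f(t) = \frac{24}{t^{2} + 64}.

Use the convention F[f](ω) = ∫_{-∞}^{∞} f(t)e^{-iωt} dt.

F(ω) = 3 \pi e^{- 8 \left|{\omega}\right|}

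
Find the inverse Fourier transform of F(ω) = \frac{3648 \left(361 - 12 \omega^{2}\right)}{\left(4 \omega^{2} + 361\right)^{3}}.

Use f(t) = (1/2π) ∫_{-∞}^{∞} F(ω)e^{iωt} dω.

f(t) = 6 t^{2} e^{- \frac{19 \left|{t}\right|}{2}}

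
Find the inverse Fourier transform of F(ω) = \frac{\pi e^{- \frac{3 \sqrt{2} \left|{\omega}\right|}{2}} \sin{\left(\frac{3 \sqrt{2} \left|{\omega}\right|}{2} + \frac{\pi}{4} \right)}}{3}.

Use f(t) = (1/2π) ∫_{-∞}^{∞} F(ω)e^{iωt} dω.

f(t) = \frac{9}{t^{4} + 81}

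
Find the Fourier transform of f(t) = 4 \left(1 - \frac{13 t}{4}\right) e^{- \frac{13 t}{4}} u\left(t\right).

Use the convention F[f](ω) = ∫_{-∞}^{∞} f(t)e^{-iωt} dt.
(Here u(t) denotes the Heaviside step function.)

F(ω) = \frac{64 i \omega}{- 16 \omega^{2} + 104 i \omega + 169}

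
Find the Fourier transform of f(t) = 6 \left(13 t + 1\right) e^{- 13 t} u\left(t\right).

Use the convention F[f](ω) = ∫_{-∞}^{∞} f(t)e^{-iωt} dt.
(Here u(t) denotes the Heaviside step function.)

F(ω) = \frac{6 \left(- i \omega - 26\right)}{\omega^{2} - 26 i \omega - 169}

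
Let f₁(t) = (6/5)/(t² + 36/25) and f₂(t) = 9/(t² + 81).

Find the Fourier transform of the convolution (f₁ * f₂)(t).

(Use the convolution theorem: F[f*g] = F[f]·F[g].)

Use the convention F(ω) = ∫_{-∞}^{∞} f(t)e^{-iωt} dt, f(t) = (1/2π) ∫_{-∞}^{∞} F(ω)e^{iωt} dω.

F[f₁*f₂](ω) = \pi^{2} e^{- \frac{51 \left|{\omega}\right|}{5}}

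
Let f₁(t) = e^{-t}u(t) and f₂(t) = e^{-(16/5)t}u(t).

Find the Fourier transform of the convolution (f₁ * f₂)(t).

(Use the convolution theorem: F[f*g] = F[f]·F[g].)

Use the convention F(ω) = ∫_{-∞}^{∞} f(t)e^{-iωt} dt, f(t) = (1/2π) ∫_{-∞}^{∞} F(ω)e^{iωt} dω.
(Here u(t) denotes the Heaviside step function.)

F[f₁*f₂](ω) = \frac{5}{\left(i \omega + 1\right) \left(5 i \omega + 16\right)}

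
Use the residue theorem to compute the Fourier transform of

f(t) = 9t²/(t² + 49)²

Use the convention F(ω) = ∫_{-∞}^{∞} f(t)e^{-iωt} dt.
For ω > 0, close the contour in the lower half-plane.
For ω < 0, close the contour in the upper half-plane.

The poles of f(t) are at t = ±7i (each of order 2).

Let g(z) = f(z)e^{-iωz}; for large |z| the factor e^{-iωz} decays in the lower half-plane when ω > 0 and in the upper half-plane when ω < 0.

Case ω > 0 (lower half-plane, clockwise contour ⇒ F(ω) = -2πi·ΣRes):
  Res_{z = - 7 i} g(z) = \frac{9 i \left(1 - 7 \omega\right) e^{- 7 \omega}}{28} (pole of order 2)
  F(ω) = -2πi·ΣRes = \frac{9 \pi \left(1 - 7 \omega\right) e^{- 7 \omega}}{14}

Case ω < 0 (upper half-plane, counterclockwise contour ⇒ F(ω) = +2πi·ΣRes):
  Res_{z = 7 i} g(z) = \frac{9 i \left(- 7 \omega - 1\right) e^{7 \omega}}{28} (pole of order 2)
  F(ω) = 2πi·ΣRes = \frac{9 \pi \left(7 \omega + 1\right) e^{7 \omega}}{14}

Both cases combine into a single formula in |ω|:

F(ω) = \frac{9 \pi \left(1 - 7 \left|{\omega}\right|\right) e^{- 7 \left|{\omega}\right|}}{14}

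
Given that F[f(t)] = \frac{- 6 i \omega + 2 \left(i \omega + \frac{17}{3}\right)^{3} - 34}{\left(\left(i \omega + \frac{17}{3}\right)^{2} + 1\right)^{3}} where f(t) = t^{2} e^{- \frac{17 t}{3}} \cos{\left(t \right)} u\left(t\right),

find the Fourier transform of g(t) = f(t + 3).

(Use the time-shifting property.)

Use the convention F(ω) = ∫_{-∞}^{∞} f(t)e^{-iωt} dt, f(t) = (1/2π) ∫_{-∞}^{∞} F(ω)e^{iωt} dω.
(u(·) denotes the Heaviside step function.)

F[g](ω) = \frac{54 \left(- 81 i \omega + \left(3 i \omega + 17\right)^{3} - 459\right) e^{3 i \omega}}{\left(\left(3 i \omega + 17\right)^{2} + 9\right)^{3}}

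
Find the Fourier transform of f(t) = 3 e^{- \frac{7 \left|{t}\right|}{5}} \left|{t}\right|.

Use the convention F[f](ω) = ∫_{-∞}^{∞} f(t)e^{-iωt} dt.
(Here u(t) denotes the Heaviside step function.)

F(ω) = \frac{150 \left(49 - 25 \omega^{2}\right)}{\left(25 \omega^{2} + 49\right)^{2}}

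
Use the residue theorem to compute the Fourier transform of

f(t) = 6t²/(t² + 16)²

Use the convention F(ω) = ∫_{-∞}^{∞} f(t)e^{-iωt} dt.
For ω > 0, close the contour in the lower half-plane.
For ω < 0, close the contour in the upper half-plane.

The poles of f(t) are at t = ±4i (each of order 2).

Let g(z) = f(z)e^{-iωz}; for large |z| the factor e^{-iωz} decays in the lower half-plane when ω > 0 and in the upper half-plane when ω < 0.

Case ω > 0 (lower half-plane, clockwise contour ⇒ F(ω) = -2πi·ΣRes):
  Res_{z = - 4 i} g(z) = \frac{3 i \left(1 - 4 \omega\right) e^{- 4 \omega}}{8} (pole of order 2)
  F(ω) = -2πi·ΣRes = \frac{3 \pi \left(1 - 4 \omega\right) e^{- 4 \omega}}{4}

Case ω < 0 (upper half-plane, counterclockwise contour ⇒ F(ω) = +2πi·ΣRes):
  Res_{z = 4 i} g(z) = \frac{3 i \left(- 4 \omega - 1\right) e^{4 \omega}}{8} (pole of order 2)
  F(ω) = 2πi·ΣRes = \frac{3 \pi \left(4 \omega + 1\right) e^{4 \omega}}{4}

Both cases combine into a single formula in |ω|:

F(ω) = \frac{3 \pi \left(1 - 4 \left|{\omega}\right|\right) e^{- 4 \left|{\omega}\right|}}{4}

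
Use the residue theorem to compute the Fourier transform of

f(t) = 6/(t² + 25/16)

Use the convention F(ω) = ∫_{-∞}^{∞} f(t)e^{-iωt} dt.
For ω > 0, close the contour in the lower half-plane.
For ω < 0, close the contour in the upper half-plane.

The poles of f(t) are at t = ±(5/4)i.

Let g(z) = f(z)e^{-iωz}; for large |z| the factor e^{-iωz} decays in the lower half-plane when ω > 0 and in the upper half-plane when ω < 0.

Case ω > 0 (lower half-plane, clockwise contour ⇒ F(ω) = -2πi·ΣRes):
  Res_{z = - \frac{5 i}{4}} g(z) = \frac{12 i e^{- \frac{5 \omega}{4}}}{5}
  F(ω) = -2πi·ΣRes = \frac{24 \pi e^{- \frac{5 \omega}{4}}}{5}

Case ω < 0 (upper half-plane, counterclockwise contour ⇒ F(ω) = +2πi·ΣRes):
  Res_{z = \frac{5 i}{4}} g(z) = - \frac{12 i e^{\frac{5 \omega}{4}}}{5}
  F(ω) = 2πi·ΣRes = \frac{24 \pi e^{\frac{5 \omega}{4}}}{5}

Both cases combine into a single formula in |ω|:

F(ω) = \frac{24 \pi e^{- \frac{5 \left|{\omega}\right|}{4}}}{5}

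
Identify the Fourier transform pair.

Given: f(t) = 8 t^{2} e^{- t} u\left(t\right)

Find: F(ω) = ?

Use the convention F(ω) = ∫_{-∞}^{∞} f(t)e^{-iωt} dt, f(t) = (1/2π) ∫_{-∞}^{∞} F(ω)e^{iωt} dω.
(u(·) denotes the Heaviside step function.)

F(ω) = \frac{16}{\left(i \omega + 1\right)^{3}}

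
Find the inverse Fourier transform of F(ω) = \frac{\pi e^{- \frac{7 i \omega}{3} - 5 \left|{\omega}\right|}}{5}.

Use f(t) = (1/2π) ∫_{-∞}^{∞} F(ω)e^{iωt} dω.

f(t) = \frac{1}{\left(t - \frac{7}{3}\right)^{2} + 25}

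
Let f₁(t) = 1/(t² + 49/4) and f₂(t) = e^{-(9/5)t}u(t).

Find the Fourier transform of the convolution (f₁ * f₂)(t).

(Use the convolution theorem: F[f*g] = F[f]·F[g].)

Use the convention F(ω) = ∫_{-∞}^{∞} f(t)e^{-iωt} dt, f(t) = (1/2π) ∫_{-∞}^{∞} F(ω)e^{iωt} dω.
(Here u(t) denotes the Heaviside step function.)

F[f₁*f₂](ω) = \frac{10 \pi e^{- \frac{7 \left|{\omega}\right|}{2}}}{7 \left(5 i \omega + 9\right)}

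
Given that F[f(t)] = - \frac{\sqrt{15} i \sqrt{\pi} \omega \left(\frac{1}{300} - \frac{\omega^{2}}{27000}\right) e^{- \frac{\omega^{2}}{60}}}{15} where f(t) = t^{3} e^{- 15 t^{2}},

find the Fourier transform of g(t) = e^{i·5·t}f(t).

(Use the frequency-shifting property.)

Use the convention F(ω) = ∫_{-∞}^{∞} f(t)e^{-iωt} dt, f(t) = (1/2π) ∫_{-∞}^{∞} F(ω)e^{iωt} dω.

F[g](ω) = \frac{\sqrt{15} i \sqrt{\pi} \left(\omega - 5\right) \left(\left(\omega - 5\right)^{2} - 90\right) e^{- \frac{\left(\omega - 5\right)^{2}}{60}}}{405000}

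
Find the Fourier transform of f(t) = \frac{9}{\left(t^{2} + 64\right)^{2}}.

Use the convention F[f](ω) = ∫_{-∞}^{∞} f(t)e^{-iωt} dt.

F(ω) = \frac{9 \pi \left(8 \left|{\omega}\right| + 1\right) e^{- 8 \left|{\omega}\right|}}{1024}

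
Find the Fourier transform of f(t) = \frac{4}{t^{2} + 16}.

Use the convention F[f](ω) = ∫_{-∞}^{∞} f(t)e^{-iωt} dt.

F(ω) = \pi e^{- 4 \left|{\omega}\right|}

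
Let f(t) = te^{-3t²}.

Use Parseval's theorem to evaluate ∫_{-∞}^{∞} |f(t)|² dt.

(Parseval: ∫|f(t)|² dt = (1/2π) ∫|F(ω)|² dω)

∫|f(t)|² dt = \frac{\sqrt{6} \sqrt{\pi}}{72}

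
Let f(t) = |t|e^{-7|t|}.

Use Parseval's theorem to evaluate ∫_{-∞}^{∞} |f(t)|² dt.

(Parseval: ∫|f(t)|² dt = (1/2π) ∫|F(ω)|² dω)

∫|f(t)|² dt = \frac{1}{686}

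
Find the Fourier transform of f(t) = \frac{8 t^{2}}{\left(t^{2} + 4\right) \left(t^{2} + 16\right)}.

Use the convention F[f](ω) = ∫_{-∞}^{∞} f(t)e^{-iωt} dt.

F(ω) = \frac{4 \pi \left(2 - e^{2 \left|{\omega}\right|}\right) e^{- 4 \left|{\omega}\right|}}{3}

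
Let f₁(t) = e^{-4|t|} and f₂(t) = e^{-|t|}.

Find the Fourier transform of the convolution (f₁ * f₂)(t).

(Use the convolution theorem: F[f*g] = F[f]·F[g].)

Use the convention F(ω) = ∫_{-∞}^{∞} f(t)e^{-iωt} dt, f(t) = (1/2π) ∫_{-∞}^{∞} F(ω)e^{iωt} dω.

F[f₁*f₂](ω) = \frac{16}{\left(\omega^{2} + 1\right) \left(\omega^{2} + 16\right)}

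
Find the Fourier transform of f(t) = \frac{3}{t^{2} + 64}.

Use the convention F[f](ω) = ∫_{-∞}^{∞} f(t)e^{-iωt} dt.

F(ω) = \frac{3 \pi e^{- 8 \left|{\omega}\right|}}{8}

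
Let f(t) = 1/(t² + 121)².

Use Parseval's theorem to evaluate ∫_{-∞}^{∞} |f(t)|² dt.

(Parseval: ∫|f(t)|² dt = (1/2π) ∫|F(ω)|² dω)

∫|f(t)|² dt = \frac{5 \pi}{311794736}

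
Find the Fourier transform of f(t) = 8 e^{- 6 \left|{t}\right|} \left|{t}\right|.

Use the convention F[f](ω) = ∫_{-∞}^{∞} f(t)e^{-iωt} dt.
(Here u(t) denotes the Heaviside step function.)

F(ω) = \frac{16 \left(36 - \omega^{2}\right)}{\left(\omega^{2} + 36\right)^{2}}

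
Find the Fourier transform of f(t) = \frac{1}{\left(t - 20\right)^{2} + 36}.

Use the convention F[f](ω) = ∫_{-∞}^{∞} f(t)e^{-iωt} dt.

F(ω) = \frac{\pi e^{- 20 i \omega - 6 \left|{\omega}\right|}}{6}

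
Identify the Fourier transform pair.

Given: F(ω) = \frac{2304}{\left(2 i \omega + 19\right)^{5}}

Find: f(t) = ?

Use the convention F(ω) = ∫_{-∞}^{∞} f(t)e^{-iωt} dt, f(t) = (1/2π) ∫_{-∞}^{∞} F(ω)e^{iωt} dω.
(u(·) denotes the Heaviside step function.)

f(t) = 3 t^{4} e^{- \frac{19 t}{2}} u\left(t\right)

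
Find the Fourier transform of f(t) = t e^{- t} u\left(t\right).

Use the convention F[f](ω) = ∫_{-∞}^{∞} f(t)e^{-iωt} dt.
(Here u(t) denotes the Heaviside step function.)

F(ω) = \frac{1}{\left(i \omega + 1\right)^{2}}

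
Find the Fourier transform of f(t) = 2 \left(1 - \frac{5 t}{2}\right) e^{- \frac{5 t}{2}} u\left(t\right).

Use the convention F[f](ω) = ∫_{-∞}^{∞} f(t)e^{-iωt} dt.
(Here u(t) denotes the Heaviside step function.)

F(ω) = \frac{8 i \omega}{- 4 \omega^{2} + 20 i \omega + 25}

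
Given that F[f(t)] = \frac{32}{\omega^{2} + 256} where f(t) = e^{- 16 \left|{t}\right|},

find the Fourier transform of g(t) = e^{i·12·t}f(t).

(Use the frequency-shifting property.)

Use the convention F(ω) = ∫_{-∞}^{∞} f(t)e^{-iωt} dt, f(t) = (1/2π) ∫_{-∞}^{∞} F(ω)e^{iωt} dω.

F[g](ω) = \frac{32}{\left(\omega - 12\right)^{2} + 256}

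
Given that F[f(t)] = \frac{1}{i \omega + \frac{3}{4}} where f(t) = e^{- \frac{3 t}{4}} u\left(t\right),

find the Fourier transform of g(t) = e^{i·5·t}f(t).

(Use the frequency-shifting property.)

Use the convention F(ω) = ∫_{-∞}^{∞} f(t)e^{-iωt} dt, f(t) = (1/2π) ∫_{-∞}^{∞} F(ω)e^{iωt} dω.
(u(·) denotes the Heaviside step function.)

F[g](ω) = \frac{4}{4 i \left(\omega - 5\right) + 3}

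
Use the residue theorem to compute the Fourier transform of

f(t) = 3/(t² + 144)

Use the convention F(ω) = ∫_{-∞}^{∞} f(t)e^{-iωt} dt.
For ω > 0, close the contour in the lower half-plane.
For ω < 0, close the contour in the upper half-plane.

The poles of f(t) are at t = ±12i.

Let g(z) = f(z)e^{-iωz}; for large |z| the factor e^{-iωz} decays in the lower half-plane when ω > 0 and in the upper half-plane when ω < 0.

Case ω > 0 (lower half-plane, clockwise contour ⇒ F(ω) = -2πi·ΣRes):
  Res_{z = - 12 i} g(z) = \frac{i e^{- 12 \omega}}{8}
  F(ω) = -2πi·ΣRes = \frac{\pi e^{- 12 \omega}}{4}

Case ω < 0 (upper half-plane, counterclockwise contour ⇒ F(ω) = +2πi·ΣRes):
  Res_{z = 12 i} g(z) = - \frac{i e^{12 \omega}}{8}
  F(ω) = 2πi·ΣRes = \frac{\pi e^{12 \omega}}{4}

Both cases combine into a single formula in |ω|:

F(ω) = \frac{\pi e^{- 12 \left|{\omega}\right|}}{4}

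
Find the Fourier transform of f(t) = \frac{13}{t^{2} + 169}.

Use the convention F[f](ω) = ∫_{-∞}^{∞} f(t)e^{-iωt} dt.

F(ω) = \pi e^{- 13 \left|{\omega}\right|}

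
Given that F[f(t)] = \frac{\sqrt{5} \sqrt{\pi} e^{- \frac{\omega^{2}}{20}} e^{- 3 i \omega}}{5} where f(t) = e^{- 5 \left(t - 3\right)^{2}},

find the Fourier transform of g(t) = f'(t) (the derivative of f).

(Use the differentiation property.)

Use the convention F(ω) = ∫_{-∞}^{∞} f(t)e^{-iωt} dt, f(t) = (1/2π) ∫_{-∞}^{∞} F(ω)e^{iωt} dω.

F[g](ω) = \frac{\sqrt{5} i \sqrt{\pi} \omega e^{- \frac{\omega \left(\omega + 60 i\right)}{20}}}{5}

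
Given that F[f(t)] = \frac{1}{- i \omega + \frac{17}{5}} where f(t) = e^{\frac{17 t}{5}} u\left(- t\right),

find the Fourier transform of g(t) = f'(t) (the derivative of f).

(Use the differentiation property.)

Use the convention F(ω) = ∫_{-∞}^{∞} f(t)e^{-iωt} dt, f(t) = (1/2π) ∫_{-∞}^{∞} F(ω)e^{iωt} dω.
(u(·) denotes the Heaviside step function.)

F[g](ω) = - \frac{5 \omega}{5 \omega + 17 i}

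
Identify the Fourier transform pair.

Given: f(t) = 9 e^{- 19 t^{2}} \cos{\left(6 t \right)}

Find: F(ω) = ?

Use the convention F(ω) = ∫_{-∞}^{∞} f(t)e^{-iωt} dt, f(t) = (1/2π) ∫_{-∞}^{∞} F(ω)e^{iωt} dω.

F(ω) = \frac{9 \sqrt{19} \sqrt{\pi} \left(e^{\frac{6 \omega}{19}} + 1\right) e^{- \frac{\omega^{2}}{76} - \frac{3 \omega}{19} - \frac{9}{19}}}{38}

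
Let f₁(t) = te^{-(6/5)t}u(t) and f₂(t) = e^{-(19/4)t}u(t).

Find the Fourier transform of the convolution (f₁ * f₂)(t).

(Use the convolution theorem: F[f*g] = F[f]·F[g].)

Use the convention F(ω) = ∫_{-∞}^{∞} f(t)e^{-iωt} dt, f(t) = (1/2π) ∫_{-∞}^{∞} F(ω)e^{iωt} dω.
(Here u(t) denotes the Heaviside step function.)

F[f₁*f₂](ω) = \frac{100}{\left(4 i \omega + 19\right) \left(5 i \omega + 6\right)^{2}}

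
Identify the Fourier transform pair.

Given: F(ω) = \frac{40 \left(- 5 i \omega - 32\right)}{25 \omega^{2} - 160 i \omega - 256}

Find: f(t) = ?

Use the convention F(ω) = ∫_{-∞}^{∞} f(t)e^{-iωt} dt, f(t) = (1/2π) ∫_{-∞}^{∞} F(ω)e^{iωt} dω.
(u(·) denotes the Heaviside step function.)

f(t) = 8 \left(\frac{16 t}{5} + 1\right) e^{- \frac{16 t}{5}} u\left(t\right)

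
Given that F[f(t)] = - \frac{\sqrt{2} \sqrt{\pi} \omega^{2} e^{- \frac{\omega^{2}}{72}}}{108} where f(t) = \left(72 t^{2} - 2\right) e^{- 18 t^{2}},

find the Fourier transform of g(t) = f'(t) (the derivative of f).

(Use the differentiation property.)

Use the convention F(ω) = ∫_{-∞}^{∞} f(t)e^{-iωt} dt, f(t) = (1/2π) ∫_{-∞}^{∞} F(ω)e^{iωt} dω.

F[g](ω) = - \frac{\sqrt{2} i \sqrt{\pi} \omega^{3} e^{- \frac{\omega^{2}}{72}}}{108}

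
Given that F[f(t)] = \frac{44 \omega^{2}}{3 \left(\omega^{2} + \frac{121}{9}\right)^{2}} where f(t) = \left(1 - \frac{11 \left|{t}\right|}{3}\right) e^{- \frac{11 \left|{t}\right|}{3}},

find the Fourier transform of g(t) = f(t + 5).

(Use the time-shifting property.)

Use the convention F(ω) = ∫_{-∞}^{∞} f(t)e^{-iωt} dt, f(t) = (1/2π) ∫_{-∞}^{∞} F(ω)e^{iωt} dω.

F[g](ω) = \frac{1188 \omega^{2} e^{5 i \omega}}{\left(9 \omega^{2} + 121\right)^{2}}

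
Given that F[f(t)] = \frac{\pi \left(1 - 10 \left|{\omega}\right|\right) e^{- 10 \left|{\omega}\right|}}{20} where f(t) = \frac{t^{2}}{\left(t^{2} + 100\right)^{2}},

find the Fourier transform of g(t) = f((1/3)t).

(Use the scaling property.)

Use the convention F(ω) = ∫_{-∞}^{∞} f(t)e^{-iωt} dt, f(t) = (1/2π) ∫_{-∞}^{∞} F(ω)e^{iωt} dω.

F[g](ω) = \frac{3 \pi \left(1 - 30 \left|{\omega}\right|\right) e^{- 30 \left|{\omega}\right|}}{20}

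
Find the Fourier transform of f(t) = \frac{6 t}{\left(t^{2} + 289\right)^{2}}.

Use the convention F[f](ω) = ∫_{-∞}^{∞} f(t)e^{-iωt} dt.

F(ω) = - \frac{3 i \pi \omega e^{- 17 \left|{\omega}\right|}}{17}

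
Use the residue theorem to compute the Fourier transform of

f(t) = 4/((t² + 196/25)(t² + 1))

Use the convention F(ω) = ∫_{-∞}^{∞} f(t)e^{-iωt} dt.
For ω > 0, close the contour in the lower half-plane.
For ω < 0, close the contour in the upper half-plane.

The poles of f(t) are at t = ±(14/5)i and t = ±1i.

Let g(z) = f(z)e^{-iωz}; for large |z| the factor e^{-iωz} decays in the lower half-plane when ω > 0 and in the upper half-plane when ω < 0.

Case ω > 0 (lower half-plane, clockwise contour ⇒ F(ω) = -2πi·ΣRes):
  Res_{z = - \frac{14 i}{5}} g(z) = - \frac{125 i e^{- \frac{14 \omega}{5}}}{1197}
  Res_{z = - i} g(z) = \frac{50 i e^{- \omega}}{171}
  F(ω) = -2πi·ΣRes = \frac{100 \pi e^{- \omega}}{171} - \frac{250 \pi e^{- \frac{14 \omega}{5}}}{1197}

Case ω < 0 (upper half-plane, counterclockwise contour ⇒ F(ω) = +2πi·ΣRes):
  Res_{z = \frac{14 i}{5}} g(z) = \frac{125 i e^{\frac{14 \omega}{5}}}{1197}
  Res_{z = i} g(z) = - \frac{50 i e^{\omega}}{171}
  F(ω) = 2πi·ΣRes = \frac{50 \pi \left(- 5 e^{\frac{14 \omega}{5}} + 14 e^{\omega}\right)}{1197}

Both cases combine into a single formula in |ω|:

F(ω) = \frac{100 \pi e^{- \left|{\omega}\right|}}{171} - \frac{250 \pi e^{- \frac{14 \left|{\omega}\right|}{5}}}{1197}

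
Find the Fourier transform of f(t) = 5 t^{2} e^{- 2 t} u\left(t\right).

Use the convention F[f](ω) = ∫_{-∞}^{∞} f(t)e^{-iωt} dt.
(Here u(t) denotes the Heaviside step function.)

F(ω) = \frac{10}{\left(i \omega + 2\right)^{3}}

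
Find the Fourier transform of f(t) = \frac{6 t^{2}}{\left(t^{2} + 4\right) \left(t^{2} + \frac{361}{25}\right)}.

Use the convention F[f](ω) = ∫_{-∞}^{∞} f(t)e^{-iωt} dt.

F(ω) = - \frac{100 \pi e^{- 2 \left|{\omega}\right|}}{87} + \frac{190 \pi e^{- \frac{19 \left|{\omega}\right|}{5}}}{87}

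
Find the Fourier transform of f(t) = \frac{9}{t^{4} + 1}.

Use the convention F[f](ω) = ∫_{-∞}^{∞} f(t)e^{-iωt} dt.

F(ω) = 9 \pi e^{- \frac{\sqrt{2} \left|{\omega}\right|}{2}} \sin{\left(\frac{\sqrt{2} \left|{\omega}\right|}{2} + \frac{\pi}{4} \right)}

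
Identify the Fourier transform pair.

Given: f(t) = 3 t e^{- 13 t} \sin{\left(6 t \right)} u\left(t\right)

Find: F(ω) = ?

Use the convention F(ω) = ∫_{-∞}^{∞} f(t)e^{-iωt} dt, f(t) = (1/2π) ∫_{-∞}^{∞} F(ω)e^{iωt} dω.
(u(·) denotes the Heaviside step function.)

F(ω) = \frac{36 \left(i \omega + 13\right)}{\left(\left(i \omega + 13\right)^{2} + 36\right)^{2}}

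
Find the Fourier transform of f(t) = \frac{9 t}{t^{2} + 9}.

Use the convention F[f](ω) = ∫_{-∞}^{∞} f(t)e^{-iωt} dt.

F(ω) = - 9 i \pi e^{- 3 \left|{\omega}\right|} \operatorname{sign}{\left(\omega \right)}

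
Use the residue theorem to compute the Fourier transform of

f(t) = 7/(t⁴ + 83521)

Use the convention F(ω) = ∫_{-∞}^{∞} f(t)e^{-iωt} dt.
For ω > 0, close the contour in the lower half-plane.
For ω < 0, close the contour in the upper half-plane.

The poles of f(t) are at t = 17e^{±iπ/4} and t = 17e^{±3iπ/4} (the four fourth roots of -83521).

Let g(z) = f(z)e^{-iωz}; for large |z| the factor e^{-iωz} decays in the lower half-plane when ω > 0 and in the upper half-plane when ω < 0.

Case ω > 0 (lower half-plane, clockwise contour ⇒ F(ω) = -2πi·ΣRes):
  Res_{z = - \frac{17 \sqrt{2}}{2} - \frac{17 \sqrt{2} i}{2}} g(z) = \frac{7 \sqrt{2} i \left(1 - i\right) e^{\frac{17 \sqrt{2} \omega \left(-1 + i\right)}{2}}}{39304}
  Res_{z = \frac{17 \sqrt{2}}{2} - \frac{17 \sqrt{2} i}{2}} g(z) = \frac{7 \sqrt{2} i \left(1 + i\right) e^{- \frac{17 \sqrt{2} \omega \left(1 + i\right)}{2}}}{39304}
  F(ω) = -2πi·ΣRes = \frac{7 \sqrt{2} \pi \left(1 - i\right) \left(e^{17 \sqrt{2} i \omega} + i\right) e^{- \frac{17 \sqrt{2} \omega \left(1 + i\right)}{2}}}{19652} = \frac{7 \pi e^{- \frac{17 \sqrt{2} \omega}{2}} \sin{\left(\frac{17 \sqrt{2} \omega}{2} + \frac{\pi}{4} \right)}}{4913}

Case ω < 0 (upper half-plane, counterclockwise contour ⇒ F(ω) = +2πi·ΣRes):
  Res_{z = \frac{17 \sqrt{2}}{2} + \frac{17 \sqrt{2} i}{2}} g(z) = \frac{7 \sqrt{2} i \left(-1 + i\right) e^{\frac{17 \sqrt{2} \omega \left(1 - i\right)}{2}}}{39304}
  Res_{z = - \frac{17 \sqrt{2}}{2} + \frac{17 \sqrt{2} i}{2}} g(z) = \frac{7 \sqrt{2} \left(1 - i\right) e^{\frac{17 \sqrt{2} \omega \left(1 + i\right)}{2}}}{39304}
  F(ω) = 2πi·ΣRes = - \frac{7 \sqrt{2} i \pi \left(i \left(1 - i\right) e^{\frac{17 \sqrt{2} \omega \left(1 - i\right)}{2}} - \left(1 - i\right) e^{\frac{17 \sqrt{2} \omega \left(1 + i\right)}{2}}\right)}{19652} = \frac{7 \pi e^{\frac{17 \sqrt{2} \omega}{2}} \cos{\left(\frac{17 \sqrt{2} \omega}{2} + \frac{\pi}{4} \right)}}{4913}

Both cases combine into a single formula in |ω|:

F(ω) = \frac{7 \pi e^{- \frac{17 \sqrt{2} \left|{\omega}\right|}{2}} \sin{\left(\frac{17 \sqrt{2} \left|{\omega}\right|}{2} + \frac{\pi}{4} \right)}}{4913}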